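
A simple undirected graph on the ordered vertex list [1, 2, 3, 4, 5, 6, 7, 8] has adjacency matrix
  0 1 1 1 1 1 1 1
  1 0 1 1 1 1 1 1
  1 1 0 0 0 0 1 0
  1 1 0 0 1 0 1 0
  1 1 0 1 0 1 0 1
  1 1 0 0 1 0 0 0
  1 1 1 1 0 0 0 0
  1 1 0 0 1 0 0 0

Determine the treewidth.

A width-3 tree decomposition is:
Bags: B1 = {1, 2, 4, 5}  B2 = {1, 2, 4, 7}  B3 = {1, 2, 5, 8}  B4 = {1, 2, 3, 7}  B5 = {1, 2, 5, 6}
Tree: B1–B2, B1–B3, B2–B4, B3–B5
The largest bag has 4 vertices, giving width 3; this decomposition certifies tw(G) ≤ 3. For the lower bound, the 4 vertices {1, 2, 3, 7} are pairwise adjacent, and any tree decomposition puts a clique entirely inside one bag — forcing width ≥ 3. Combining the bounds, tw(G) = 3.

3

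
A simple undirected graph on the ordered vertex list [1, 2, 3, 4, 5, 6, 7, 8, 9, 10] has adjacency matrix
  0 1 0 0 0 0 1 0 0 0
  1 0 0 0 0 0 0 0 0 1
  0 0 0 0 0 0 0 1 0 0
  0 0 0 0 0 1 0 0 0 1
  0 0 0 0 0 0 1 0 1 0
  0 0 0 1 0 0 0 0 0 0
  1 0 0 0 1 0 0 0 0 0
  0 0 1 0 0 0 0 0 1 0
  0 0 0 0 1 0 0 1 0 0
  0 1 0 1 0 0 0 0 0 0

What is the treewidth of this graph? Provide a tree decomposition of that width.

Treewidth 1.
One optimal decomposition is:
Bags: B1 = {3, 8}  B2 = {8, 9}  B3 = {5, 9}  B4 = {5, 7}  B5 = {1, 7}  B6 = {1, 2}  B7 = {2, 10}  B8 = {4, 10}  B9 = {4, 6}
Tree: B1–B2, B2–B3, B3–B4, B4–B5, B5–B6, B6–B7, B7–B8, B8–B9

Every bag has size at most 2, so the width is 2 − 1 = 1 and tw(G) ≤ 1. Any graph with an edge has treewidth ≥ 1, and G has the edge 3–8. The upper and lower bounds meet at 1, so that is the treewidth.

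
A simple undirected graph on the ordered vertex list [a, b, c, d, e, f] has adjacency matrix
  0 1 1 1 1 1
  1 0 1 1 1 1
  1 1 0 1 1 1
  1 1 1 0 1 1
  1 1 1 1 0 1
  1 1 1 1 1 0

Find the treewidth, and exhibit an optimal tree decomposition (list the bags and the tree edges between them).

With just one bag of size 6, the width is 6 − 1 = 5, so tw(G) ≤ 5. For the lower bound, the 6 vertices {a, b, c, d, e, f} are pairwise adjacent, and any tree decomposition puts a clique entirely inside one bag — forcing width ≥ 5. Therefore the treewidth is 5.

Treewidth 5.
Bags: B1 = {a, b, c, d, e, f}
Tree: (single bag)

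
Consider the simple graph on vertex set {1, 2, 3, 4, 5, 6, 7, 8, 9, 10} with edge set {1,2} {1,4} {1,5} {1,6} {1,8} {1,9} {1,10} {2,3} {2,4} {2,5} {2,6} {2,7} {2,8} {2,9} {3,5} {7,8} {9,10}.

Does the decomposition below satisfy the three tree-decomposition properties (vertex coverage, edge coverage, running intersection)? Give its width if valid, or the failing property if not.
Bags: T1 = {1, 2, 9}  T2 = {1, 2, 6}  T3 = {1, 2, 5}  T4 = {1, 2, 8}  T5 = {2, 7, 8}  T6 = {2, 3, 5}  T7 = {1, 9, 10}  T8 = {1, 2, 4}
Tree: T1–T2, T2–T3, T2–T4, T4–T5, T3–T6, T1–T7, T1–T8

Yes; width 2.

Vertex coverage: the bags together contain {1, 2, 3, 4, 5, 6, 7, 8, 9, 10}, the full vertex set. Edge coverage: each edge of G has both endpoints in at least one bag. Running intersection: for every vertex, the bags containing it form a connected subtree. All three properties hold, so this is a valid tree decomposition of width max|bag| − 1 = 2, and hence tw(G) ≤ 2.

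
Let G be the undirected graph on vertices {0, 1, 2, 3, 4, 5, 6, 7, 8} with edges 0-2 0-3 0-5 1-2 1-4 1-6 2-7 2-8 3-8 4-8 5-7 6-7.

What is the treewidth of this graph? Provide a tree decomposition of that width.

The largest bag has 4 vertices, giving width 3; this decomposition certifies tw(G) ≤ 3. For the lower bound: the 4 vertex sets {0,3,5}, {7}, {2}, {1,4,6,8} are disjoint, each induces a connected subgraph, and every pair is joined by at least one edge of G. Contracting each set to a single vertex therefore yields K_{4} as a minor, and since treewidth is minor-monotone, tw(G) ≥ tw(K_{4}) = 3. Hence tw(G) = 3 exactly.

Treewidth 3.
One optimal decomposition is:
Bags: B1 = {0, 3, 5, 7}  B2 = {0, 2, 3, 7}  B3 = {2, 3, 7, 8}  B4 = {2, 6, 7, 8}  B5 = {1, 2, 6, 8}  B6 = {1, 4, 6, 8}
Tree: B1–B2, B2–B3, B3–B4, B4–B5, B5–B6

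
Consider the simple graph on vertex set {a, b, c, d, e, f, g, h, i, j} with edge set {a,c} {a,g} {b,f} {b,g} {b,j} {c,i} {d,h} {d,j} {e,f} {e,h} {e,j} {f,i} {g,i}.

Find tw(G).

A width-2 tree decomposition is:
Bags: B1 = {a, c, i}  B2 = {a, g, i}  B3 = {f, g, i}  B4 = {b, f, g}  B5 = {b, e, f}  B6 = {b, e, j}  B7 = {e, h, j}  B8 = {d, h, j}
Tree: B1–B2, B2–B3, B3–B4, B4–B5, B5–B6, B6–B7, B7–B8
Each bag holds 3 vertices, so the decomposition has width 2, which upper-bounds the treewidth. Since c–a–g–i–c is a cycle in G, G is not acyclic. Forests are exactly the graphs of treewidth ≤ 1, so tw(G) ≥ 2. Therefore the treewidth is 2.

2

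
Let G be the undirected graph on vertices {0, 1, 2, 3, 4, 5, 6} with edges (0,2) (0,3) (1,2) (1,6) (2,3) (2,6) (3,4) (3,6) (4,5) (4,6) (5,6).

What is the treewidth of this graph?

A width-2 tree decomposition is:
Bags: B1 = {2, 3, 6}  B2 = {1, 2, 6}  B3 = {0, 2, 3}  B4 = {3, 4, 6}  B5 = {4, 5, 6}
Tree: B1–B2, B1–B3, B1–B4, B4–B5
Each bag holds 3 vertices, so the decomposition has width 2, which upper-bounds the treewidth. On the other hand G contains the 3-clique {0, 2, 3}. A clique must lie in a single bag of any decomposition, so no decomposition can have width below 2. Hence tw(G) = 2 exactly.

2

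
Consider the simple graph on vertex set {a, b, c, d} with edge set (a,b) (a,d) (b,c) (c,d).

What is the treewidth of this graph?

A width-2 tree decomposition is:
Bags: B1 = {a, c, d}  B2 = {a, b, c}
Tree: B1–B2
Every bag has size at most 3, so the width is 3 − 1 = 2 and tw(G) ≤ 2. The edges c–d–a–b–c form a cycle, so G is not a tree and its treewidth is at least 2. Hence tw(G) = 2 exactly.

2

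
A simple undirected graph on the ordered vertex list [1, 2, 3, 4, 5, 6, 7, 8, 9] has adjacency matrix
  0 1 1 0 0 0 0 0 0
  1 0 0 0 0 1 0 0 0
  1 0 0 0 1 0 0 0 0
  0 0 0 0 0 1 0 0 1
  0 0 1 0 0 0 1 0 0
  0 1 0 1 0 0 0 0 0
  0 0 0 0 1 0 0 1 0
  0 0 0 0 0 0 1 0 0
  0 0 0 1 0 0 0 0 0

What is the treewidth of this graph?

1

A width-1 tree decomposition is:
Bags: B1 = {7, 8}  B2 = {5, 7}  B3 = {3, 5}  B4 = {1, 3}  B5 = {1, 2}  B6 = {2, 6}  B7 = {4, 6}  B8 = {4, 9}
Tree: B1–B2, B2–B3, B3–B4, B4–B5, B5–B6, B6–B7, B7–B8
Every bag has size at most 2, so the width is 2 − 1 = 1 and tw(G) ≤ 1. Any graph with an edge has treewidth ≥ 1, and G has the edge 8–7. Therefore the treewidth is 1.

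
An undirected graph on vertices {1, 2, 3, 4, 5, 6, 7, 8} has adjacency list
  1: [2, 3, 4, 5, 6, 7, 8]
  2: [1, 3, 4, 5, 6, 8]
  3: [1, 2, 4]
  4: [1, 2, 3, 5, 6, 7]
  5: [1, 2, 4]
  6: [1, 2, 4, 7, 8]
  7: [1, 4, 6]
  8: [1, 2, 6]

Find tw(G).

3

A width-3 tree decomposition is:
Bags: B1 = {1, 2, 4, 6}  B2 = {1, 4, 6, 7}  B3 = {1, 2, 4, 5}  B4 = {1, 2, 6, 8}  B5 = {1, 2, 3, 4}
Tree: B1–B2, B1–B3, B1–B4, B3–B5
Each bag holds 4 vertices, so the decomposition has width 3, which upper-bounds the treewidth. On the other hand G contains the 4-clique {1, 2, 6, 8}. A clique must lie in a single bag of any decomposition, so no decomposition can have width below 3. Hence tw(G) = 3 exactly.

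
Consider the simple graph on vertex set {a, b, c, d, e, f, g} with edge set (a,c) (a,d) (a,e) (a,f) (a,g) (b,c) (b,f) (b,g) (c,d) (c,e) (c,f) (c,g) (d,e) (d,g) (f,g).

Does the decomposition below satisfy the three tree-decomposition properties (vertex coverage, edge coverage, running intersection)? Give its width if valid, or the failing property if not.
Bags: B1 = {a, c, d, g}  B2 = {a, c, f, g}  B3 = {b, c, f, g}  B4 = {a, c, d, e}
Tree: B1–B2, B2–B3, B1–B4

Checking the three conditions: (i) the bags cover all of {a, b, c, d, e, f, g}; (ii) for each edge, some bag contains both endpoints; (iii) the bags containing any fixed vertex form a subtree. All hold, so the decomposition is valid with width 4 − 1 = 3.

Yes; width 3.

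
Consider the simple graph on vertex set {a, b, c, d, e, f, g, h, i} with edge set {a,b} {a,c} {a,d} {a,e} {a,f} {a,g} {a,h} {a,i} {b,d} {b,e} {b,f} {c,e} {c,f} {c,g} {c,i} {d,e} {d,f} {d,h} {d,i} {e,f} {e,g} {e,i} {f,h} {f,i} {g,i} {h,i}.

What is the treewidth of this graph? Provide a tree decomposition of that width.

Treewidth 4.
One such decomposition:
Bags: B1 = {a, c, e, f, i}  B2 = {a, d, e, f, i}  B3 = {a, b, d, e, f}  B4 = {a, c, e, g, i}  B5 = {a, d, f, h, i}
Tree: B1–B2, B2–B3, B1–B4, B2–B5

Every bag has size at most 5, so the width is 5 − 1 = 4 and tw(G) ≤ 4. On the other hand G contains the 5-clique {a, c, e, g, i}. A clique must lie in a single bag of any decomposition, so no decomposition can have width below 4. Combining the bounds, tw(G) = 4.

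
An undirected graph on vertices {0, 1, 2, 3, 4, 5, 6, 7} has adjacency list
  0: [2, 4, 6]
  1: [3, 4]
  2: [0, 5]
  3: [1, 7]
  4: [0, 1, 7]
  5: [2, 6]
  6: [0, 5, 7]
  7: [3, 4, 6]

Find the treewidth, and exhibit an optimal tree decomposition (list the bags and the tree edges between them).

Every bag has size at most 3, so the width is 3 − 1 = 2 and tw(G) ≤ 2. The edges 5–2–0–6–5 form a cycle, so G is not a tree and its treewidth is at least 2. The upper and lower bounds meet at 2, so that is the treewidth.

Treewidth 2.
One optimal decomposition is:
Bags: B1 = {2, 5, 6}  B2 = {0, 2, 6}  B3 = {0, 6, 7}  B4 = {0, 4, 7}  B5 = {3, 4, 7}  B6 = {1, 3, 4}
Tree: B1–B2, B2–B3, B3–B4, B4–B5, B5–B6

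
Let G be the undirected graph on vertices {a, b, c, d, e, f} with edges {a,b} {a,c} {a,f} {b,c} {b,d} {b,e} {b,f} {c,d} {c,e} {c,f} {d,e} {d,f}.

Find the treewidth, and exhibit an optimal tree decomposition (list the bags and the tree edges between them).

Every bag has size at most 4, so the width is 4 − 1 = 3 and tw(G) ≤ 3. On the other hand G contains the 4-clique {b, c, d, e}. A clique must lie in a single bag of any decomposition, so no decomposition can have width below 3. Combining the bounds, tw(G) = 3.

Treewidth 3.
One such decomposition:
Bags: B1 = {b, c, d, e}  B2 = {b, c, d, f}  B3 = {a, b, c, f}
Tree: B1–B2, B2–B3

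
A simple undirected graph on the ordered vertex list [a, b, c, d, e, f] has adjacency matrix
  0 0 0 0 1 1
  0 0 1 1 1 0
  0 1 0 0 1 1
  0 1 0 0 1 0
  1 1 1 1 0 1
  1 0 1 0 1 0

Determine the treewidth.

2

A width-2 tree decomposition is:
Bags: B1 = {b, c, e}  B2 = {b, d, e}  B3 = {c, e, f}  B4 = {a, e, f}
Tree: B1–B2, B1–B3, B3–B4
Each bag holds 3 vertices, so the decomposition has width 2, which upper-bounds the treewidth. For the lower bound, the 3 vertices {b, d, e} are pairwise adjacent, and any tree decomposition puts a clique entirely inside one bag — forcing width ≥ 2. The upper and lower bounds meet at 2, so that is the treewidth.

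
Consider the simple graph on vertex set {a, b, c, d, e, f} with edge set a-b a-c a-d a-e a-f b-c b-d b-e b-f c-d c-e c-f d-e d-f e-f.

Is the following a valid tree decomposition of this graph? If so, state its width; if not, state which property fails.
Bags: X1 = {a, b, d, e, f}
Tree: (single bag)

A tree decomposition must satisfy three properties: every vertex lies in some bag; for every edge, both endpoints lie together in some bag; and for every vertex, the bags containing it form a connected subtree. Here vertex c appears in no bag, so the decomposition is invalid.

No — vertex c appears in no bag.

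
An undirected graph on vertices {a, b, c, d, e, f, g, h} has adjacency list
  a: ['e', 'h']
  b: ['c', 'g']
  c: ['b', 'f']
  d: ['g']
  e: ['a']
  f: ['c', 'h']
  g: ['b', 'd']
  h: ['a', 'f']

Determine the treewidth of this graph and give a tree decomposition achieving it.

Treewidth 1.
One such decomposition:
Bags: B1 = {a, e}  B2 = {a, h}  B3 = {f, h}  B4 = {c, f}  B5 = {b, c}  B6 = {b, g}  B7 = {d, g}
Tree: B1–B2, B2–B3, B3–B4, B4–B5, B5–B6, B6–B7

Every bag has size at most 2, so the width is 2 − 1 = 1 and tw(G) ≤ 1. Any graph with an edge has treewidth ≥ 1, and G has the edge e–a. The upper and lower bounds meet at 1, so that is the treewidth.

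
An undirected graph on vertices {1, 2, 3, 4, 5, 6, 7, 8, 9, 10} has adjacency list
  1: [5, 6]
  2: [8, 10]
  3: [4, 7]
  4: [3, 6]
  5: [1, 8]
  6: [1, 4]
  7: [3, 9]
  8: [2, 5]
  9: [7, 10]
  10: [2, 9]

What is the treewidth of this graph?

A width-2 tree decomposition is:
Bags: B1 = {2, 9, 10}  B2 = {2, 7, 9}  B3 = {2, 3, 7}  B4 = {2, 3, 4}  B5 = {2, 4, 6}  B6 = {1, 2, 6}  B7 = {1, 2, 5}  B8 = {2, 5, 8}
Tree: B1–B2, B2–B3, B3–B4, B4–B5, B5–B6, B6–B7, B7–B8
Every bag has size at most 3, so the width is 3 − 1 = 2 and tw(G) ≤ 2. Since 2–10–9–7–3–4–6–1–5–8–2 is a cycle in G, G is not acyclic. Forests are exactly the graphs of treewidth ≤ 1, so tw(G) ≥ 2. The upper and lower bounds meet at 2, so that is the treewidth.

2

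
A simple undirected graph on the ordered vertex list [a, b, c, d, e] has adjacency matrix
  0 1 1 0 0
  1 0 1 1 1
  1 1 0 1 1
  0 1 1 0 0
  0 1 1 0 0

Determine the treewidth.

2

A width-2 tree decomposition is:
Bags: B1 = {b, c, e}  B2 = {b, c, d}  B3 = {a, b, c}
Tree: B1–B2, B2–B3
Each bag holds 3 vertices, so the decomposition has width 2, which upper-bounds the treewidth. For the lower bound, the 3 vertices {b, c, d} are pairwise adjacent, and any tree decomposition puts a clique entirely inside one bag — forcing width ≥ 2. Combining the bounds, tw(G) = 2.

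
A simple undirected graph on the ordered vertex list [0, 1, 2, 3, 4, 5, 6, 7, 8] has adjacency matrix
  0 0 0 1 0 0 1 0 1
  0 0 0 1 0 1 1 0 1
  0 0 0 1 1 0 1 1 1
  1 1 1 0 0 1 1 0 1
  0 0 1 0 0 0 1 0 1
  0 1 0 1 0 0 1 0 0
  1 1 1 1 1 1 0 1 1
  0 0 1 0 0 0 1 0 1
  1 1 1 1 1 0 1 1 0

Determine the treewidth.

A width-3 tree decomposition is:
Bags: B1 = {2, 4, 6, 8}  B2 = {2, 3, 6, 8}  B3 = {0, 3, 6, 8}  B4 = {2, 6, 7, 8}  B5 = {1, 3, 6, 8}  B6 = {1, 3, 5, 6}
Tree: B1–B2, B2–B3, B2–B4, B2–B5, B5–B6
The largest bag has 4 vertices, giving width 3; this decomposition certifies tw(G) ≤ 3. Conversely, {0, 3, 6, 8} is a clique of size 4, and the vertices of any clique must share a bag in every tree decomposition; so some bag has ≥ 4 vertices and tw(G) ≥ 3. Hence tw(G) = 3 exactly.

3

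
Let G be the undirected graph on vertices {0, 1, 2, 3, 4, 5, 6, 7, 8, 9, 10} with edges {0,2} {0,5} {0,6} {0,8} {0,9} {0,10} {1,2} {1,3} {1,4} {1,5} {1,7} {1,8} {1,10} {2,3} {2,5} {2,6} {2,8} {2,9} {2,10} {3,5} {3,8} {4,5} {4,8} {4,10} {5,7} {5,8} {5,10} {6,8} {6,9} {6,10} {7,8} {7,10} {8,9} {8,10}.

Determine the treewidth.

A width-4 tree decomposition is:
Bags: B1 = {0, 2, 5, 8, 10}  B2 = {0, 2, 6, 8, 10}  B3 = {1, 2, 5, 8, 10}  B4 = {1, 4, 5, 8, 10}  B5 = {0, 2, 6, 8, 9}  B6 = {1, 5, 7, 8, 10}  B7 = {1, 2, 3, 5, 8}
Tree: B1–B2, B1–B3, B3–B4, B2–B5, B4–B6, B3–B7
Each bag holds 5 vertices, so the decomposition has width 4, which upper-bounds the treewidth. On the other hand G contains the 5-clique {0, 2, 6, 8, 9}. A clique must lie in a single bag of any decomposition, so no decomposition can have width below 4. Therefore the treewidth is 4.

4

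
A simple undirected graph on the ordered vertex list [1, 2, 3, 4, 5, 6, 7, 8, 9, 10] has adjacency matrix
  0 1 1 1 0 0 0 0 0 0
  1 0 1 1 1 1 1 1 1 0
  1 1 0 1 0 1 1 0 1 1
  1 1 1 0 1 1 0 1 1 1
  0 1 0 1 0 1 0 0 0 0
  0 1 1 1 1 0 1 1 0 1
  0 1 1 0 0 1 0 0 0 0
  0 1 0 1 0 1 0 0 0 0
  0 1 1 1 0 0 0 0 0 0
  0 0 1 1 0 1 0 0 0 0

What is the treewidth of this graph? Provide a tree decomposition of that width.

Treewidth 3.
One optimal decomposition is:
Bags: B1 = {2, 3, 4, 6}  B2 = {3, 4, 6, 10}  B3 = {1, 2, 3, 4}  B4 = {2, 3, 6, 7}  B5 = {2, 3, 4, 9}  B6 = {2, 4, 6, 8}  B7 = {2, 4, 5, 6}
Tree: B1–B2, B1–B3, B1–B4, B3–B5, B1–B6, B6–B7

The largest bag has 4 vertices, giving width 3; this decomposition certifies tw(G) ≤ 3. On the other hand G contains the 4-clique {2, 4, 6, 8}. A clique must lie in a single bag of any decomposition, so no decomposition can have width below 3. Hence tw(G) = 3 exactly.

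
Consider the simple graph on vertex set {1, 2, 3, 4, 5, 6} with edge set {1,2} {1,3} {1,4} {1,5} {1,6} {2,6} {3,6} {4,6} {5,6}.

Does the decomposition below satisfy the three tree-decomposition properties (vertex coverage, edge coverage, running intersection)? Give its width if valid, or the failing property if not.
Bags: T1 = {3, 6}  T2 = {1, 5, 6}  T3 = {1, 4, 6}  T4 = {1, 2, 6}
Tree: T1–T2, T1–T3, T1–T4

No — edge (1,3) lies in no bag.

A tree decomposition must satisfy three properties: every vertex lies in some bag; for every edge, both endpoints lie together in some bag; and for every vertex, the bags containing it form a connected subtree. Here edge (1,3) lies in no bag, so the decomposition is invalid.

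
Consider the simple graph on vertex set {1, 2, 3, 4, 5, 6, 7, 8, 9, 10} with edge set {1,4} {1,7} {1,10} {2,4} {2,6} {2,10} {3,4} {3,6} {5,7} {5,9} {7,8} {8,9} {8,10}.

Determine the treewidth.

2

A width-2 tree decomposition is:
Bags: B1 = {5, 8, 9}  B2 = {5, 7, 8}  B3 = {7, 8, 10}  B4 = {1, 7, 10}  B5 = {1, 2, 10}  B6 = {1, 2, 4}  B7 = {2, 4, 6}  B8 = {3, 4, 6}
Tree: B1–B2, B2–B3, B3–B4, B4–B5, B5–B6, B6–B7, B7–B8
Every bag has size at most 3, so the width is 3 − 1 = 2 and tw(G) ≤ 2. Since 9–5–7–8–9 is a cycle in G, G is not acyclic. Forests are exactly the graphs of treewidth ≤ 1, so tw(G) ≥ 2. Therefore the treewidth is 2.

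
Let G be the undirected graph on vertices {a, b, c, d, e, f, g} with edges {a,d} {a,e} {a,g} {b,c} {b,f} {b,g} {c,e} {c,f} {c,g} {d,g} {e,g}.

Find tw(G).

A width-2 tree decomposition is:
Bags: B1 = {b, c, g}  B2 = {c, e, g}  B3 = {b, c, f}  B4 = {a, e, g}  B5 = {a, d, g}
Tree: B1–B2, B1–B3, B2–B4, B4–B5
The largest bag has 3 vertices, giving width 2; this decomposition certifies tw(G) ≤ 2. Conversely, {a, d, g} is a clique of size 3, and the vertices of any clique must share a bag in every tree decomposition; so some bag has ≥ 3 vertices and tw(G) ≥ 2. The upper and lower bounds meet at 2, so that is the treewidth.

2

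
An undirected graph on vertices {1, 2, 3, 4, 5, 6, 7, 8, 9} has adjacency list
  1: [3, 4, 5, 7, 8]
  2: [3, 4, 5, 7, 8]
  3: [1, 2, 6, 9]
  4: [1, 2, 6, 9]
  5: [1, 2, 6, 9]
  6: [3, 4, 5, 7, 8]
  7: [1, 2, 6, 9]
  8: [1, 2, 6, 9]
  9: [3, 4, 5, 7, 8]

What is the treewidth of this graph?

4

A width-4 tree decomposition is:
Bags: B1 = {1, 2, 5, 6, 9}  B2 = {1, 2, 6, 8, 9}  B3 = {1, 2, 3, 6, 9}  B4 = {1, 2, 6, 7, 9}  B5 = {1, 2, 4, 6, 9}
Tree: B1–B2, B2–B3, B3–B4, B4–B5
Each bag holds 5 vertices, so the decomposition has width 4, which upper-bounds the treewidth. For the lower bound: the 5 vertex sets {2,5}, {1,8}, {3,9}, {6}, {7} are disjoint, each induces a connected subgraph, and every pair is joined by at least one edge of G. Contracting each set to a single vertex therefore yields K_{5} as a minor, and since treewidth is minor-monotone, tw(G) ≥ tw(K_{5}) = 4. Therefore the treewidth is 4.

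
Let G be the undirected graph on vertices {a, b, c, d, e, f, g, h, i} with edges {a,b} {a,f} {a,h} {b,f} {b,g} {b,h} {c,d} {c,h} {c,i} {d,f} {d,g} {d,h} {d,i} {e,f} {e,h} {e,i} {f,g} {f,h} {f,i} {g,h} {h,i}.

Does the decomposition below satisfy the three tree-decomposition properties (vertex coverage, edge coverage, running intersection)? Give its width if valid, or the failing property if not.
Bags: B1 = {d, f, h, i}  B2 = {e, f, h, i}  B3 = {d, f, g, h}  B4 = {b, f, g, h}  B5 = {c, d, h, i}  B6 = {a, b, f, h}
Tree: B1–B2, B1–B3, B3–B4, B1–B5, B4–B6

Yes; width 3.

Every vertex of G appears in some bag (union = {a, b, c, d, e, f, g, h, i}); every edge is covered by a bag; and for each vertex v the set of bags containing v is connected in the bag tree. The decomposition is therefore valid. The largest bag has 4 vertices, so the width is 3.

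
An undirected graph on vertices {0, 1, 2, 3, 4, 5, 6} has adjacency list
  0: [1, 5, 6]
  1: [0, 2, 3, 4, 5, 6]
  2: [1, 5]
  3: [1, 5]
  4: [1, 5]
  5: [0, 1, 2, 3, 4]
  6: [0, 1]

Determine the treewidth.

2

A width-2 tree decomposition is:
Bags: B1 = {1, 2, 5}  B2 = {1, 4, 5}  B3 = {1, 3, 5}  B4 = {0, 1, 5}  B5 = {0, 1, 6}
Tree: B1–B2, B1–B3, B1–B4, B4–B5
Each bag holds 3 vertices, so the decomposition has width 2, which upper-bounds the treewidth. On the other hand G contains the 3-clique {0, 1, 5}. A clique must lie in a single bag of any decomposition, so no decomposition can have width below 2. Combining the bounds, tw(G) = 2.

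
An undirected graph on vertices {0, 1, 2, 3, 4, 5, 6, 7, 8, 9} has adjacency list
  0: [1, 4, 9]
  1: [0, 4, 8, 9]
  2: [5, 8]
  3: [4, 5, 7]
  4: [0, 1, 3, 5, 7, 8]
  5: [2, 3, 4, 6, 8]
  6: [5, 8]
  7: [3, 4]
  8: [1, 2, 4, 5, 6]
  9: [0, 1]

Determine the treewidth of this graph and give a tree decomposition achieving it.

Treewidth 2.
One optimal decomposition is:
Bags: B1 = {5, 6, 8}  B2 = {4, 5, 8}  B3 = {1, 4, 8}  B4 = {3, 4, 5}  B5 = {0, 1, 4}  B6 = {2, 5, 8}  B7 = {0, 1, 9}  B8 = {3, 4, 7}
Tree: B1–B2, B2–B3, B2–B4, B3–B5, B1–B6, B5–B7, B4–B8

Every bag has size at most 3, so the width is 3 − 1 = 2 and tw(G) ≤ 2. Conversely, {0, 1, 9} is a clique of size 3, and the vertices of any clique must share a bag in every tree decomposition; so some bag has ≥ 3 vertices and tw(G) ≥ 2. Combining the bounds, tw(G) = 2.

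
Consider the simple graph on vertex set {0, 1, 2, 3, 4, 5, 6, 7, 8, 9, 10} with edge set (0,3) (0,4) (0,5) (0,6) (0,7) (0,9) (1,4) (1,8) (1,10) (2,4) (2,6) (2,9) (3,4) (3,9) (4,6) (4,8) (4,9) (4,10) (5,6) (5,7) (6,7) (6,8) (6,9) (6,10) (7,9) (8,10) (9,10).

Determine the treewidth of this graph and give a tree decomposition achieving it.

The largest bag has 4 vertices, giving width 3; this decomposition certifies tw(G) ≤ 3. Conversely, {1, 4, 8, 10} is a clique of size 4, and the vertices of any clique must share a bag in every tree decomposition; so some bag has ≥ 4 vertices and tw(G) ≥ 3. The upper and lower bounds meet at 3, so that is the treewidth.

Treewidth 3.
One such decomposition:
Bags: B1 = {4, 6, 9, 10}  B2 = {0, 4, 6, 9}  B3 = {4, 6, 8, 10}  B4 = {0, 6, 7, 9}  B5 = {2, 4, 6, 9}  B6 = {0, 3, 4, 9}  B7 = {1, 4, 8, 10}  B8 = {0, 5, 6, 7}
Tree: B1–B2, B1–B3, B2–B4, B1–B5, B2–B6, B3–B7, B4–B8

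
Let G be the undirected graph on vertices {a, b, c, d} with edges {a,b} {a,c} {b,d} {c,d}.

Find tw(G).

2

A width-2 tree decomposition is:
Bags: B1 = {a, b, d}  B2 = {a, c, d}
Tree: B1–B2
Each bag holds 3 vertices, so the decomposition has width 2, which upper-bounds the treewidth. Since a–b–d–c–a is a cycle in G, G is not acyclic. Forests are exactly the graphs of treewidth ≤ 1, so tw(G) ≥ 2. Therefore the treewidth is 2.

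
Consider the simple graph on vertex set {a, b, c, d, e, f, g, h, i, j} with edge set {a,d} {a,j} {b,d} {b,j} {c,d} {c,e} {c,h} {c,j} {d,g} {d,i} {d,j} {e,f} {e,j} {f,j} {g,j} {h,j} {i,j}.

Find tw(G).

2

A width-2 tree decomposition is:
Bags: B1 = {b, d, j}  B2 = {a, d, j}  B3 = {c, d, j}  B4 = {c, h, j}  B5 = {c, e, j}  B6 = {d, i, j}  B7 = {d, g, j}  B8 = {e, f, j}
Tree: B1–B2, B2–B3, B3–B4, B3–B5, B3–B6, B1–B7, B5–B8
The largest bag has 3 vertices, giving width 2; this decomposition certifies tw(G) ≤ 2. Conversely, {d, g, j} is a clique of size 3, and the vertices of any clique must share a bag in every tree decomposition; so some bag has ≥ 3 vertices and tw(G) ≥ 2. The upper and lower bounds meet at 2, so that is the treewidth.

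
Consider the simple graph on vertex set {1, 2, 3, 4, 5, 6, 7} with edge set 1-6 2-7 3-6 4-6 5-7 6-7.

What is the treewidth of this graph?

A width-1 tree decomposition is:
Bags: B1 = {6, 7}  B2 = {1, 6}  B3 = {2, 7}  B4 = {5, 7}  B5 = {3, 6}  B6 = {4, 6}
Tree: B1–B2, B1–B3, B3–B4, B2–B5, B1–B6
Every bag has size at most 2, so the width is 2 − 1 = 1 and tw(G) ≤ 1. Any graph with an edge has treewidth ≥ 1, and G has the edge 7–6. The upper and lower bounds meet at 1, so that is the treewidth.

1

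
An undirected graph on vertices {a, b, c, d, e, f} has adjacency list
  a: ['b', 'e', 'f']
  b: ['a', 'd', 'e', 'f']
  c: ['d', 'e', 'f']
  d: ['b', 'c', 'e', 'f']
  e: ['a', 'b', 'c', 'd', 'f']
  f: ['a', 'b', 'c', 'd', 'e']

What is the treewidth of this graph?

3

A width-3 tree decomposition is:
Bags: B1 = {a, b, e, f}  B2 = {b, d, e, f}  B3 = {c, d, e, f}
Tree: B1–B2, B2–B3
Every bag has size at most 4, so the width is 4 − 1 = 3 and tw(G) ≤ 3. Conversely, {c, d, e, f} is a clique of size 4, and the vertices of any clique must share a bag in every tree decomposition; so some bag has ≥ 4 vertices and tw(G) ≥ 3. Hence tw(G) = 3 exactly.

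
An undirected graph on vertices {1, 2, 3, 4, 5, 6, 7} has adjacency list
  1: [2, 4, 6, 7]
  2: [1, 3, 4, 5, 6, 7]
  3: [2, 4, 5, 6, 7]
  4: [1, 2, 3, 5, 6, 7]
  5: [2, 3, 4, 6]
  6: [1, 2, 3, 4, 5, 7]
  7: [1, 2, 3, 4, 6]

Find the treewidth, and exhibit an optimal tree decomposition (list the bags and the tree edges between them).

The largest bag has 5 vertices, giving width 4; this decomposition certifies tw(G) ≤ 4. On the other hand G contains the 5-clique {1, 2, 4, 6, 7}. A clique must lie in a single bag of any decomposition, so no decomposition can have width below 4. Combining the bounds, tw(G) = 4.

Treewidth 4.
One optimal decomposition is:
Bags: B1 = {2, 3, 4, 5, 6}  B2 = {2, 3, 4, 6, 7}  B3 = {1, 2, 4, 6, 7}
Tree: B1–B2, B2–B3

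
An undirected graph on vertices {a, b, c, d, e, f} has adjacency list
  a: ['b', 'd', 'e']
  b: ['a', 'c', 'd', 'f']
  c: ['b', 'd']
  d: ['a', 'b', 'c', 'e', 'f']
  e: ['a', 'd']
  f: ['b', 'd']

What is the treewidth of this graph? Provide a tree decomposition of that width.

Treewidth 2.
One optimal decomposition is:
Bags: B1 = {a, b, d}  B2 = {b, d, f}  B3 = {b, c, d}  B4 = {a, d, e}
Tree: B1–B2, B1–B3, B1–B4

The largest bag has 3 vertices, giving width 2; this decomposition certifies tw(G) ≤ 2. On the other hand G contains the 3-clique {a, d, e}. A clique must lie in a single bag of any decomposition, so no decomposition can have width below 2. Therefore the treewidth is 2.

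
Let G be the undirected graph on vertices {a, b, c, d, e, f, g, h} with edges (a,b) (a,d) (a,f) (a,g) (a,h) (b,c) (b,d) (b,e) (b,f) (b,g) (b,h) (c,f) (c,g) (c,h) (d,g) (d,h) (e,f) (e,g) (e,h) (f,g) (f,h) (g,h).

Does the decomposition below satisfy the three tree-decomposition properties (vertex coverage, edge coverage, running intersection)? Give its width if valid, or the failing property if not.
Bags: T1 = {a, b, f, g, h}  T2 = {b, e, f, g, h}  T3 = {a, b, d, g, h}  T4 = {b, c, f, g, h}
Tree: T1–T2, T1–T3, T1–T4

Yes; width 4.

Vertex coverage: the bags together contain {a, b, c, d, e, f, g, h}, the full vertex set. Edge coverage: each edge of G has both endpoints in at least one bag. Running intersection: for every vertex, the bags containing it form a connected subtree. All three properties hold, so this is a valid tree decomposition of width max|bag| − 1 = 4, and hence tw(G) ≤ 4.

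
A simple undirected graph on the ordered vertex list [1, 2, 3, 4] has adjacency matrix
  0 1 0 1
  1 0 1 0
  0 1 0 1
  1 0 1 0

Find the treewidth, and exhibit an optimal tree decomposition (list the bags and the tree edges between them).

Each bag holds 3 vertices, so the decomposition has width 2, which upper-bounds the treewidth. The edges 3–2–1–4–3 form a cycle, so G is not a tree and its treewidth is at least 2. Combining the bounds, tw(G) = 2.

Treewidth 2.
Bags: B1 = {1, 2, 3}  B2 = {1, 3, 4}
Tree: B1–B2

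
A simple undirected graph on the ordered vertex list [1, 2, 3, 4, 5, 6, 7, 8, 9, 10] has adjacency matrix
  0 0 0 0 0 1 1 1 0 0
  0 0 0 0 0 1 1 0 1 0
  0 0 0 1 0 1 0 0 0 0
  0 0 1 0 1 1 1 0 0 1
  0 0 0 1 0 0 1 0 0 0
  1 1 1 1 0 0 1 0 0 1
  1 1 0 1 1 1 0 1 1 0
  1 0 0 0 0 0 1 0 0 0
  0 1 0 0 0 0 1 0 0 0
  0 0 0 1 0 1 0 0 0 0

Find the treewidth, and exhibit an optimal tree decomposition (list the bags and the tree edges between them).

The largest bag has 3 vertices, giving width 2; this decomposition certifies tw(G) ≤ 2. Conversely, {4, 6, 10} is a clique of size 3, and the vertices of any clique must share a bag in every tree decomposition; so some bag has ≥ 3 vertices and tw(G) ≥ 2. Therefore the treewidth is 2.

Treewidth 2.
Bags: B1 = {2, 6, 7}  B2 = {1, 6, 7}  B3 = {4, 6, 7}  B4 = {1, 7, 8}  B5 = {4, 5, 7}  B6 = {4, 6, 10}  B7 = {3, 4, 6}  B8 = {2, 7, 9}
Tree: B1–B2, B1–B3, B2–B4, B3–B5, B3–B6, B3–B7, B1–B8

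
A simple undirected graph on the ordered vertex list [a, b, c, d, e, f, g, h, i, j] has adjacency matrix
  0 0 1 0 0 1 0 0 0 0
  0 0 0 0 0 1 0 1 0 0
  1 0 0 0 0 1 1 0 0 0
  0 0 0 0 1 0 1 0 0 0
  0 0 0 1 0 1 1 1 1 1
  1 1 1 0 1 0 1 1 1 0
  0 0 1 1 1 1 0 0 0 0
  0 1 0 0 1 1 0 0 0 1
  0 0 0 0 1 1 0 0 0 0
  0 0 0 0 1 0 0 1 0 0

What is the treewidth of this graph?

A width-2 tree decomposition is:
Bags: B1 = {e, f, h}  B2 = {b, f, h}  B3 = {e, f, g}  B4 = {c, f, g}  B5 = {d, e, g}  B6 = {e, f, i}  B7 = {a, c, f}  B8 = {e, h, j}
Tree: B1–B2, B1–B3, B3–B4, B3–B5, B1–B6, B4–B7, B1–B8
The largest bag has 3 vertices, giving width 2; this decomposition certifies tw(G) ≤ 2. Conversely, {d, e, g} is a clique of size 3, and the vertices of any clique must share a bag in every tree decomposition; so some bag has ≥ 3 vertices and tw(G) ≥ 2. Therefore the treewidth is 2.

2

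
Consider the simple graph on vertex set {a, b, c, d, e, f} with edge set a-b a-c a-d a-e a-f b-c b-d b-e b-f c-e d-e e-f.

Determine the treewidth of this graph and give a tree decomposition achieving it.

Treewidth 3.
One optimal decomposition is:
Bags: B1 = {a, b, d, e}  B2 = {a, b, e, f}  B3 = {a, b, c, e}
Tree: B1–B2, B1–B3

Every bag has size at most 4, so the width is 4 − 1 = 3 and tw(G) ≤ 3. Conversely, {a, b, d, e} is a clique of size 4, and the vertices of any clique must share a bag in every tree decomposition; so some bag has ≥ 4 vertices and tw(G) ≥ 3. The upper and lower bounds meet at 3, so that is the treewidth.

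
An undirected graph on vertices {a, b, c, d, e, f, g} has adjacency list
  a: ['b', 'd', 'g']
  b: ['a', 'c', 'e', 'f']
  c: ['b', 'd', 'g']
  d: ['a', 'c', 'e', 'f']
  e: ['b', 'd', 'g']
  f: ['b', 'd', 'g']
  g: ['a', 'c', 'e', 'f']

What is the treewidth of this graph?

3

A width-3 tree decomposition is:
Bags: B1 = {a, b, d, g}  B2 = {b, c, d, g}  B3 = {b, d, e, g}  B4 = {b, d, f, g}
Tree: B1–B2, B2–B3, B3–B4
Each bag holds 4 vertices, so the decomposition has width 3, which upper-bounds the treewidth. For the lower bound: the 4 vertex sets {a,d}, {c,g}, {b}, {e} are disjoint, each induces a connected subgraph, and every pair is joined by at least one edge of G. Contracting each set to a single vertex therefore yields K_{4} as a minor, and since treewidth is minor-monotone, tw(G) ≥ tw(K_{4}) = 3. Combining the bounds, tw(G) = 3.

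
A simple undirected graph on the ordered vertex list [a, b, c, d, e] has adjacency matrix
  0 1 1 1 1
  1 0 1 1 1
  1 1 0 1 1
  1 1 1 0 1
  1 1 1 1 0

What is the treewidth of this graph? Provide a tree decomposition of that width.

Treewidth 4.
Bags: B1 = {a, b, c, d, e}
Tree: (single bag)

With just one bag of size 5, the width is 5 − 1 = 4, so tw(G) ≤ 4. Conversely, {a, b, c, d, e} is a clique of size 5, and the vertices of any clique must share a bag in every tree decomposition; so some bag has ≥ 5 vertices and tw(G) ≥ 4. Therefore the treewidth is 4.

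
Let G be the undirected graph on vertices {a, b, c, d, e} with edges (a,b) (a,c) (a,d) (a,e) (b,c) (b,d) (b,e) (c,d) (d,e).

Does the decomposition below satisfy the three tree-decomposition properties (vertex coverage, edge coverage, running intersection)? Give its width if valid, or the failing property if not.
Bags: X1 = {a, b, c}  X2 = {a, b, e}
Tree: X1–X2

No — vertex d appears in no bag.

A tree decomposition must satisfy three properties: every vertex lies in some bag; for every edge, both endpoints lie together in some bag; and for every vertex, the bags containing it form a connected subtree. Here vertex d appears in no bag, so the decomposition is invalid.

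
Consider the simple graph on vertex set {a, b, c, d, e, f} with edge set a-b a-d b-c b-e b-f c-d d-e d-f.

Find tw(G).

2

A width-2 tree decomposition is:
Bags: B1 = {b, c, d}  B2 = {b, d, f}  B3 = {a, b, d}  B4 = {b, d, e}
Tree: B1–B2, B2–B3, B3–B4
The largest bag has 3 vertices, giving width 2; this decomposition certifies tw(G) ≤ 2. The edges c–d–f–b–c form a cycle, so G is not a tree and its treewidth is at least 2. Combining the bounds, tw(G) = 2.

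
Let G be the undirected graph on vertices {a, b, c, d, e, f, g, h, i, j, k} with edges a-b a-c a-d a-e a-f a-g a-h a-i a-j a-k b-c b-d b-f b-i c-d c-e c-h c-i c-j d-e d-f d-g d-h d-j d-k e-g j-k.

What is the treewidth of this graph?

3

A width-3 tree decomposition is:
Bags: B1 = {a, b, c, d}  B2 = {a, c, d, e}  B3 = {a, d, e, g}  B4 = {a, b, d, f}  B5 = {a, c, d, j}  B6 = {a, c, d, h}  B7 = {a, d, j, k}  B8 = {a, b, c, i}
Tree: B1–B2, B2–B3, B1–B4, B1–B5, B2–B6, B5–B7, B1–B8
The largest bag has 4 vertices, giving width 3; this decomposition certifies tw(G) ≤ 3. On the other hand G contains the 4-clique {a, d, e, g}. A clique must lie in a single bag of any decomposition, so no decomposition can have width below 3. Therefore the treewidth is 3.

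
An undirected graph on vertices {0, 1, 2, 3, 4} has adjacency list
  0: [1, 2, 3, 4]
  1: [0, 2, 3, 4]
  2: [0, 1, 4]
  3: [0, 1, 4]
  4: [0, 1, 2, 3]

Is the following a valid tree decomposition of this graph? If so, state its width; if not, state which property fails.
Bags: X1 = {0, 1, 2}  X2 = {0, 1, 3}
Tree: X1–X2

A tree decomposition must satisfy three properties: every vertex lies in some bag; for every edge, both endpoints lie together in some bag; and for every vertex, the bags containing it form a connected subtree. Here vertex 4 appears in no bag, so the decomposition is invalid.

No — vertex 4 appears in no bag.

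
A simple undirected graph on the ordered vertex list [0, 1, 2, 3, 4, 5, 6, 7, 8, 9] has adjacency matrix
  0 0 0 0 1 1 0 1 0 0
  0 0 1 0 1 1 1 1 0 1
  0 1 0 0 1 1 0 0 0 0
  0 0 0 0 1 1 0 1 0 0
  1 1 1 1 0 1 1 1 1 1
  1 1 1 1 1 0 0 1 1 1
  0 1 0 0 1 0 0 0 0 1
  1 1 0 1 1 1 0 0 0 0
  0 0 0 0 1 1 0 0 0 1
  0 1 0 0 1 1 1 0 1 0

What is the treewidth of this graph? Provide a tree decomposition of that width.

Each bag holds 4 vertices, so the decomposition has width 3, which upper-bounds the treewidth. On the other hand G contains the 4-clique {0, 4, 5, 7}. A clique must lie in a single bag of any decomposition, so no decomposition can have width below 3. Combining the bounds, tw(G) = 3.

Treewidth 3.
Bags: B1 = {1, 4, 5, 7}  B2 = {3, 4, 5, 7}  B3 = {1, 4, 5, 9}  B4 = {1, 2, 4, 5}  B5 = {0, 4, 5, 7}  B6 = {4, 5, 8, 9}  B7 = {1, 4, 6, 9}
Tree: B1–B2, B1–B3, B3–B4, B2–B5, B3–B6, B3–B7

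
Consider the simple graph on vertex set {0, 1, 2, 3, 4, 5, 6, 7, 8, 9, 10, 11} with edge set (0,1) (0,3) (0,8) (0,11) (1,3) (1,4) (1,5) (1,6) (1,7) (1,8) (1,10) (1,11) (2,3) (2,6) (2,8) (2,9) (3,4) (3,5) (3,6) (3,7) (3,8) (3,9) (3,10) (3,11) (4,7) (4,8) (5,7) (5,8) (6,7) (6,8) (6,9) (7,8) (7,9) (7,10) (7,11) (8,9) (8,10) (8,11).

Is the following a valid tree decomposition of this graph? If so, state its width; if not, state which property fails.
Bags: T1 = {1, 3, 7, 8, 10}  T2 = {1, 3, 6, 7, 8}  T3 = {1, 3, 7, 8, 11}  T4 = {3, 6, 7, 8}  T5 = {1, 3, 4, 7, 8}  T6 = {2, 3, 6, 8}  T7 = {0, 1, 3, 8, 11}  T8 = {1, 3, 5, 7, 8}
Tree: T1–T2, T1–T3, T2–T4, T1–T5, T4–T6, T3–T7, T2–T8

No — vertex 9 appears in no bag.

A tree decomposition must satisfy three properties: every vertex lies in some bag; for every edge, both endpoints lie together in some bag; and for every vertex, the bags containing it form a connected subtree. Here vertex 9 appears in no bag, so the decomposition is invalid.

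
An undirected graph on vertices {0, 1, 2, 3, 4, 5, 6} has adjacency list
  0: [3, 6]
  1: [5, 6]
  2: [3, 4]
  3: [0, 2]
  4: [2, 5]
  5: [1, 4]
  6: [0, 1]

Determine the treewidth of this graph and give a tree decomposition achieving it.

Treewidth 2.
One such decomposition:
Bags: B1 = {1, 4, 5}  B2 = {1, 2, 4}  B3 = {1, 2, 3}  B4 = {0, 1, 3}  B5 = {0, 1, 6}
Tree: B1–B2, B2–B3, B3–B4, B4–B5

Every bag has size at most 3, so the width is 3 − 1 = 2 and tw(G) ≤ 2. The edges 1–5–4–2–3–0–6–1 form a cycle, so G is not a tree and its treewidth is at least 2. The upper and lower bounds meet at 2, so that is the treewidth.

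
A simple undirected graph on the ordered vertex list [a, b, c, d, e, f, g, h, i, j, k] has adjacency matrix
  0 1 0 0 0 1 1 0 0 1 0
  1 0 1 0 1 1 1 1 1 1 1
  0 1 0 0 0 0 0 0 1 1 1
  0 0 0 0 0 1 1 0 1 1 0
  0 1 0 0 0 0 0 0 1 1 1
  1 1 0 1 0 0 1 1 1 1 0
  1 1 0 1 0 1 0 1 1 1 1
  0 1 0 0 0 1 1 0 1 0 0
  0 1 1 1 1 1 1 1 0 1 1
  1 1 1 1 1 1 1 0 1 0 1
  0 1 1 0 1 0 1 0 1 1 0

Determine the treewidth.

A width-4 tree decomposition is:
Bags: B1 = {b, g, i, j, k}  B2 = {b, f, g, i, j}  B3 = {d, f, g, i, j}  B4 = {a, b, f, g, j}  B5 = {b, f, g, h, i}  B6 = {b, c, i, j, k}  B7 = {b, e, i, j, k}
Tree: B1–B2, B2–B3, B2–B4, B2–B5, B1–B6, B1–B7
Every bag has size at most 5, so the width is 5 − 1 = 4 and tw(G) ≤ 4. For the lower bound, the 5 vertices {d, f, g, i, j} are pairwise adjacent, and any tree decomposition puts a clique entirely inside one bag — forcing width ≥ 4. The upper and lower bounds meet at 4, so that is the treewidth.

4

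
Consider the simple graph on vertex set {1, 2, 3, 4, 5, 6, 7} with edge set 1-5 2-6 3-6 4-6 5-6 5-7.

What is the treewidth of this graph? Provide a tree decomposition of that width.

Treewidth 1.
One such decomposition:
Bags: B1 = {2, 6}  B2 = {5, 6}  B3 = {4, 6}  B4 = {3, 6}  B5 = {5, 7}  B6 = {1, 5}
Tree: B1–B2, B2–B3, B2–B4, B2–B5, B5–B6

Each bag holds 2 vertices, so the decomposition has width 1, which upper-bounds the treewidth. Any graph with an edge has treewidth ≥ 1, and G has the edge 2–6. Therefore the treewidth is 1.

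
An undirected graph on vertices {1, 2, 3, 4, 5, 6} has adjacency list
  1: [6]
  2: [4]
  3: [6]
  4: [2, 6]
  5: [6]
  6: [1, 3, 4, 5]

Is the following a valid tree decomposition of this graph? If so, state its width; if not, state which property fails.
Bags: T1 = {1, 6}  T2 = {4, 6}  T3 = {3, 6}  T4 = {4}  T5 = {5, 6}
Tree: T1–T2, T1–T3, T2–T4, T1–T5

No — vertex 2 appears in no bag.

A tree decomposition must satisfy three properties: every vertex lies in some bag; for every edge, both endpoints lie together in some bag; and for every vertex, the bags containing it form a connected subtree. Here vertex 2 appears in no bag, so the decomposition is invalid.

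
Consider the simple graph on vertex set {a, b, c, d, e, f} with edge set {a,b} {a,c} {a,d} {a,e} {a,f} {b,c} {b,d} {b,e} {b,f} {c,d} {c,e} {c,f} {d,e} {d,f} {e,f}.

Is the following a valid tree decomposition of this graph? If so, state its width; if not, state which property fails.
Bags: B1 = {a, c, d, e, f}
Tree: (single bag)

A tree decomposition must satisfy three properties: every vertex lies in some bag; for every edge, both endpoints lie together in some bag; and for every vertex, the bags containing it form a connected subtree. Here vertex b appears in no bag, so the decomposition is invalid.

No — vertex b appears in no bag.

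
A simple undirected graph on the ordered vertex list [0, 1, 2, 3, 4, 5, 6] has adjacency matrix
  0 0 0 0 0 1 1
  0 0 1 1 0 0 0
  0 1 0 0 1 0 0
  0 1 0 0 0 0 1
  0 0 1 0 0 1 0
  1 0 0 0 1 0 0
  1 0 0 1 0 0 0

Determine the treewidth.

2

A width-2 tree decomposition is:
Bags: B1 = {1, 3, 6}  B2 = {1, 2, 6}  B3 = {2, 4, 6}  B4 = {4, 5, 6}  B5 = {0, 5, 6}
Tree: B1–B2, B2–B3, B3–B4, B4–B5
The largest bag has 3 vertices, giving width 2; this decomposition certifies tw(G) ≤ 2. The edges 6–3–1–2–4–5–0–6 form a cycle, so G is not a tree and its treewidth is at least 2. Hence tw(G) = 2 exactly.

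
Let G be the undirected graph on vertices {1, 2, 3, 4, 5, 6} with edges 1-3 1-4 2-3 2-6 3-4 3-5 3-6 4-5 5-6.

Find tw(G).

A width-2 tree decomposition is:
Bags: B1 = {3, 4, 5}  B2 = {3, 5, 6}  B3 = {2, 3, 6}  B4 = {1, 3, 4}
Tree: B1–B2, B2–B3, B1–B4
The largest bag has 3 vertices, giving width 2; this decomposition certifies tw(G) ≤ 2. Conversely, {2, 3, 6} is a clique of size 3, and the vertices of any clique must share a bag in every tree decomposition; so some bag has ≥ 3 vertices and tw(G) ≥ 2. Combining the bounds, tw(G) = 2.

2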